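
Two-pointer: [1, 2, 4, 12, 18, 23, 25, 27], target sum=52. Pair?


Two pointers: lo=0, hi=7
Found pair: (25, 27) summing to 52


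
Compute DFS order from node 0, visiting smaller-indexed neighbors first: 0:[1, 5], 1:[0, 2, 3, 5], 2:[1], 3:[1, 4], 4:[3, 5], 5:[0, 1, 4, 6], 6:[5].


DFS stack-based: start with [0]
Visit order: [0, 1, 2, 3, 4, 5, 6]


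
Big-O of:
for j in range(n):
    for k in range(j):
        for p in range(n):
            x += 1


Per nesting level: O(n) * O(n) [triangular over j] * O(n) = O(n^3)
Complexity: O(n^3)


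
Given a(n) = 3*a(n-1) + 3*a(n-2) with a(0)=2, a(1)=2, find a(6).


Build bottom-up:
...a(4)=162, a(5)=612, a(6)=3*612+3*162=2322


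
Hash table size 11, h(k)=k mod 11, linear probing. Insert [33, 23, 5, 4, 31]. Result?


Insertions: 33->slot 0; 23->slot 1; 5->slot 5; 4->slot 4; 31->slot 9
Table: [33, 23, None, None, 4, 5, None, None, None, 31, None]


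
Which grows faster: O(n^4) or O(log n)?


logarithmic grows slower than quartic
O(log n) is asymptotically smaller; O(n^4) grows faster


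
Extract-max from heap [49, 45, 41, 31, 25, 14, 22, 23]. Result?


Max = 49
Replace root with last, heapify down
Resulting heap: [45, 31, 41, 23, 25, 14, 22]


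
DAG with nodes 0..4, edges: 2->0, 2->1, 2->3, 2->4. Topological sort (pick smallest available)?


Kahn's algorithm, process smallest node first
Order: [2, 0, 1, 3, 4]


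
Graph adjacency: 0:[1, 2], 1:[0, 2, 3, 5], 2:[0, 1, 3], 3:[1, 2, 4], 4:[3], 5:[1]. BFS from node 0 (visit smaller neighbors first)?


BFS queue: start with [0]
Visit order: [0, 1, 2, 3, 5, 4]


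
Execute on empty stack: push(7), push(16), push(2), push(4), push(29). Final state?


push(7) -> [7]
push(16) -> [7, 16]
push(2) -> [7, 16, 2]
push(4) -> [7, 16, 2, 4]
push(29) -> [7, 16, 2, 4, 29]
Final stack (bottom to top): [7, 16, 2, 4, 29]


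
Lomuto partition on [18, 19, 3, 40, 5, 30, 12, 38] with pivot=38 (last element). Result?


Elements <= 38 go left of pivot.
Result: [18, 19, 3, 5, 30, 12, 38, 40], pivot at index 6


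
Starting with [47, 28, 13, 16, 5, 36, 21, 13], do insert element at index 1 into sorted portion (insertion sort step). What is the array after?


After one pass: [28, 47, 13, 16, 5, 36, 21, 13]


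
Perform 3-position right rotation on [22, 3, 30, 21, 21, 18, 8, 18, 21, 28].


Right rotate by 3: [18, 21, 28, 22, 3, 30, 21, 21, 18, 8]


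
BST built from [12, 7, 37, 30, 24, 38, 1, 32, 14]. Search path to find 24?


BST root = 12
Search for 24: compare at each node
Path: [12, 37, 30, 24]


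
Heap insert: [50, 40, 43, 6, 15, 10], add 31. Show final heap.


Append 31: [50, 40, 43, 6, 15, 10, 31]
Bubble up: no swaps needed
Result: [50, 40, 43, 6, 15, 10, 31]


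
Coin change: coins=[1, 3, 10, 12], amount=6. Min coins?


dp[0]=0; dp[i]=1+min(dp[i-c] for c in coins)
...dp[1]=1, dp[2]=2, dp[3]=1, dp[4]=2, dp[5]=3, dp[6]=2
Minimum coins for 6 = 2


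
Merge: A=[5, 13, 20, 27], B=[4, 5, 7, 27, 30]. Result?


Compare heads, take smaller each step.
Merged: [4, 5, 5, 7, 13, 20, 27, 27, 30]


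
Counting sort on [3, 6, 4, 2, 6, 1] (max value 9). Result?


Count array: [0, 1, 1, 1, 1, 0, 2, 0, 0, 0]
Reconstruct: [1, 2, 3, 4, 6, 6]


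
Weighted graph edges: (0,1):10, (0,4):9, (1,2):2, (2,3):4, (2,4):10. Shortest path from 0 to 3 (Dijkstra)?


Dijkstra from 0:
Distances: {0: 0, 1: 10, 2: 12, 3: 16, 4: 9}
Shortest distance to 3 = 16, path = [0, 1, 2, 3]


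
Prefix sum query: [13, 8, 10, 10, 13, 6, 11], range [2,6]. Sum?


Prefix sums: [0, 13, 21, 31, 41, 54, 60, 71]
Sum[2..6] = prefix[7] - prefix[2] = 71 - 21 = 50


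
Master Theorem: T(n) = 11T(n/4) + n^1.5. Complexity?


a=11, b=4, c=1.5. log_4(11)=1.730 > c=1.5. Case 1: O(n^log_b(a)) = O(n^1.730)
Complexity: O(n^1.730)


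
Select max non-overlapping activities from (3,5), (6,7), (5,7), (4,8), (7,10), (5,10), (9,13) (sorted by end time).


Greedy: pick earliest-ending, then skip overlaps.
Selected (3 activities): [(3, 5), (6, 7), (7, 10)]


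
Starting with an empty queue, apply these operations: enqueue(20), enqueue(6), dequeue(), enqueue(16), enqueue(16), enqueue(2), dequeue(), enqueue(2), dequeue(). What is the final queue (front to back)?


enqueue(20) -> [20]
enqueue(6) -> [20, 6]
dequeue() returns 20 -> [6]
enqueue(16) -> [6, 16]
enqueue(16) -> [6, 16, 16]
enqueue(2) -> [6, 16, 16, 2]
dequeue() returns 6 -> [16, 16, 2]
enqueue(2) -> [16, 16, 2, 2]
dequeue() returns 16 -> [16, 2, 2]
Final queue (front to back): [16, 2, 2]


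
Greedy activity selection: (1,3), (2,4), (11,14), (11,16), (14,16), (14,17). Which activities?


Greedy: pick earliest-ending, then skip overlaps.
Selected (3 activities): [(1, 3), (11, 14), (14, 16)]


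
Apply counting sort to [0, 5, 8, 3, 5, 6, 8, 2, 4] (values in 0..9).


Count array: [1, 0, 1, 1, 1, 2, 1, 0, 2, 0]
Reconstruct: [0, 2, 3, 4, 5, 5, 6, 8, 8]


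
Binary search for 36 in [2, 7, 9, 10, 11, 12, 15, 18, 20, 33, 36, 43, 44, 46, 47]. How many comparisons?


Search for 36:
[0,14] mid=7 arr[7]=18
[8,14] mid=11 arr[11]=43
[8,10] mid=9 arr[9]=33
[10,10] mid=10 arr[10]=36
Total: 4 comparisons


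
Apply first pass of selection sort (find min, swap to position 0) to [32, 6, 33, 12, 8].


After one pass: [6, 32, 33, 12, 8]


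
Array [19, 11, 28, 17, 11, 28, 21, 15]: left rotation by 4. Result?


Left rotate by 4: [11, 28, 21, 15, 19, 11, 28, 17]


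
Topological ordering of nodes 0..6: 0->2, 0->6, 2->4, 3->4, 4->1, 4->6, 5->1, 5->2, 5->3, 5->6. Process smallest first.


Kahn's algorithm, process smallest node first
Order: [0, 5, 2, 3, 4, 1, 6]


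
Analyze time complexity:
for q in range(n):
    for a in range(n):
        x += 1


Per nesting level: O(n) * O(n) = O(n^2)
Complexity: O(n^2)


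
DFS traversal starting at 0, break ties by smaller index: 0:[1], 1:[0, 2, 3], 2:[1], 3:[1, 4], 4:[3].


DFS stack-based: start with [0]
Visit order: [0, 1, 2, 3, 4]


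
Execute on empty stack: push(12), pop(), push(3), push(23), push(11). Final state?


push(12) -> [12]
pop() returns 12 -> []
push(3) -> [3]
push(23) -> [3, 23]
push(11) -> [3, 23, 11]
Final stack (bottom to top): [3, 23, 11]


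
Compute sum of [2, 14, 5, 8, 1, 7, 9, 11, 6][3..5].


Prefix sums: [0, 2, 16, 21, 29, 30, 37, 46, 57, 63]
Sum[3..5] = prefix[6] - prefix[3] = 37 - 21 = 16


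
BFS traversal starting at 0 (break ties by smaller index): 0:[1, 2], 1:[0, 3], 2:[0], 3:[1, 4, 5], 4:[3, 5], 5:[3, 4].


BFS queue: start with [0]
Visit order: [0, 1, 2, 3, 4, 5]


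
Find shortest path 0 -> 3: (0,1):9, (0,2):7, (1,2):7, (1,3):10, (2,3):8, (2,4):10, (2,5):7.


Dijkstra from 0:
Distances: {0: 0, 1: 9, 2: 7, 3: 15, 4: 17, 5: 14}
Shortest distance to 3 = 15, path = [0, 2, 3]


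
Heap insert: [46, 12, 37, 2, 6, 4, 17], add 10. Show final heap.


Append 10: [46, 12, 37, 2, 6, 4, 17, 10]
Bubble up: swap idx 7(10) with idx 3(2)
Result: [46, 12, 37, 10, 6, 4, 17, 2]


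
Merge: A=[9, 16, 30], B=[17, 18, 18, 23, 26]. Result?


Compare heads, take smaller each step.
Merged: [9, 16, 17, 18, 18, 23, 26, 30]


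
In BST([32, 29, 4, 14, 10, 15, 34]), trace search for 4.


BST root = 32
Search for 4: compare at each node
Path: [32, 29, 4]


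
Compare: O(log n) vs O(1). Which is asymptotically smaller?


constant grows slower than logarithmic
O(1) is asymptotically smaller; O(log n) grows faster


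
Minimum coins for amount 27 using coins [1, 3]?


dp[0]=0; dp[i]=1+min(dp[i-c] for c in coins)
...dp[22]=8, dp[23]=9, dp[24]=8, dp[25]=9, dp[26]=10, dp[27]=9
Minimum coins for 27 = 9


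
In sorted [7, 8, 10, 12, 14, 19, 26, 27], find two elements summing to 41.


Two pointers: lo=0, hi=7
Found pair: (14, 27) summing to 41


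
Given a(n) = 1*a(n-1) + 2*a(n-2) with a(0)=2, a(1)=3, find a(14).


Build bottom-up:
...a(12)=6827, a(13)=13653, a(14)=1*13653+2*6827=27307


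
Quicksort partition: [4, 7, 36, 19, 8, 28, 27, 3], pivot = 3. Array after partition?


Elements <= 3 go left of pivot.
Result: [3, 7, 36, 19, 8, 28, 27, 4], pivot at index 0


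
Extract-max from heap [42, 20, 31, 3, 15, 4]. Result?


Max = 42
Replace root with last, heapify down
Resulting heap: [31, 20, 4, 3, 15]


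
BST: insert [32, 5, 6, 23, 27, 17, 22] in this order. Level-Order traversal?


Root = 32; build tree by BST insertion.
Level-Order traversal: [32, 5, 6, 23, 17, 27, 22]


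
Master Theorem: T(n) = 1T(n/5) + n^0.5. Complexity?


a=1, b=5, c=0.5. log_5(1)=0 < c=0.5. Case 3: O(n^c) = O(sqrt(n))
Complexity: O(sqrt(n))


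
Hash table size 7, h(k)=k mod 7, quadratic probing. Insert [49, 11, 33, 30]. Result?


Insertions: 49->slot 0; 11->slot 4; 33->slot 5; 30->slot 2
Table: [49, None, 30, None, 11, 33, None]


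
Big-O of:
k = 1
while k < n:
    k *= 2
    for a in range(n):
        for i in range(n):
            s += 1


Per nesting level: O(log n) * O(n) * O(n) = O(n^2 log n)
Complexity: O(n^2 log n)


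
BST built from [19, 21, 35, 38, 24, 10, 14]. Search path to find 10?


BST root = 19
Search for 10: compare at each node
Path: [19, 10]


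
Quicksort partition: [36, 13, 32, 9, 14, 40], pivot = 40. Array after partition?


Elements <= 40 go left of pivot.
Result: [36, 13, 32, 9, 14, 40], pivot at index 5


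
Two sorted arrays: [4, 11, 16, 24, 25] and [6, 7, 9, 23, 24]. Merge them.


Compare heads, take smaller each step.
Merged: [4, 6, 7, 9, 11, 16, 23, 24, 24, 25]


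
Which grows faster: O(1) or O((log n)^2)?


constant grows slower than polylogarithmic
O(1) is asymptotically smaller; O((log n)^2) grows faster


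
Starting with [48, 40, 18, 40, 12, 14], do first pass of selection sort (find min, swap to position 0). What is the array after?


After one pass: [12, 40, 18, 40, 48, 14]


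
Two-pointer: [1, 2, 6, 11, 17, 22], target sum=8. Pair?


Two pointers: lo=0, hi=5
Found pair: (2, 6) summing to 8


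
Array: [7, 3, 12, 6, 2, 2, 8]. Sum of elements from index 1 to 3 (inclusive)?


Prefix sums: [0, 7, 10, 22, 28, 30, 32, 40]
Sum[1..3] = prefix[4] - prefix[1] = 28 - 7 = 21


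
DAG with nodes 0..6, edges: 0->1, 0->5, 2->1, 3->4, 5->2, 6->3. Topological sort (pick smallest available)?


Kahn's algorithm, process smallest node first
Order: [0, 5, 2, 1, 6, 3, 4]


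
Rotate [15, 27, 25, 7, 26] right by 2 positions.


Right rotate by 2: [7, 26, 15, 27, 25]


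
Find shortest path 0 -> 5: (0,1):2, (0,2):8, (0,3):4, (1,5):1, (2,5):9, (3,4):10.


Dijkstra from 0:
Distances: {0: 0, 1: 2, 2: 8, 3: 4, 4: 14, 5: 3}
Shortest distance to 5 = 3, path = [0, 1, 5]


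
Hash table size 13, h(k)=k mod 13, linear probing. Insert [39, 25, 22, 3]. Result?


Insertions: 39->slot 0; 25->slot 12; 22->slot 9; 3->slot 3
Table: [39, None, None, 3, None, None, None, None, None, 22, None, None, 25]


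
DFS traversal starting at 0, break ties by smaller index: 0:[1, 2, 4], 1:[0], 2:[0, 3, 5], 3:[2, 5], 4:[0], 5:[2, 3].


DFS stack-based: start with [0]
Visit order: [0, 1, 2, 3, 5, 4]


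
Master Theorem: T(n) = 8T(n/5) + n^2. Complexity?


a=8, b=5, c=2. log_5(8)=1.292 < c=2. Case 3: O(n^c) = O(n^2)
Complexity: O(n^2)


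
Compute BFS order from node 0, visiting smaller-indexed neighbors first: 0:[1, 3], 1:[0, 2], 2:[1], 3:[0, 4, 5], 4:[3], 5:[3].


BFS queue: start with [0]
Visit order: [0, 1, 3, 2, 4, 5]


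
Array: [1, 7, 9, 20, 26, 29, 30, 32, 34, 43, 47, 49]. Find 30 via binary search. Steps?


Search for 30:
[0,11] mid=5 arr[5]=29
[6,11] mid=8 arr[8]=34
[6,7] mid=6 arr[6]=30
Total: 3 comparisons


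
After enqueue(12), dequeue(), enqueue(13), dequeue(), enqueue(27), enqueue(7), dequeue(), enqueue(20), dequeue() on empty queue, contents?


enqueue(12) -> [12]
dequeue() returns 12 -> []
enqueue(13) -> [13]
dequeue() returns 13 -> []
enqueue(27) -> [27]
enqueue(7) -> [27, 7]
dequeue() returns 27 -> [7]
enqueue(20) -> [7, 20]
dequeue() returns 7 -> [20]
Final queue (front to back): [20]


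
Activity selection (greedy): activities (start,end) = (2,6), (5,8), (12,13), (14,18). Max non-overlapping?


Greedy: pick earliest-ending, then skip overlaps.
Selected (3 activities): [(2, 6), (12, 13), (14, 18)]


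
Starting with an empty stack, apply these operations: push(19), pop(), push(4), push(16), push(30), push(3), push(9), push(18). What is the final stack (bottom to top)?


push(19) -> [19]
pop() returns 19 -> []
push(4) -> [4]
push(16) -> [4, 16]
push(30) -> [4, 16, 30]
push(3) -> [4, 16, 30, 3]
push(9) -> [4, 16, 30, 3, 9]
push(18) -> [4, 16, 30, 3, 9, 18]
Final stack (bottom to top): [4, 16, 30, 3, 9, 18]


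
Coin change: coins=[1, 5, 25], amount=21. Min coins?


dp[0]=0; dp[i]=1+min(dp[i-c] for c in coins)
...dp[16]=4, dp[17]=5, dp[18]=6, dp[19]=7, dp[20]=4, dp[21]=5
Minimum coins for 21 = 5


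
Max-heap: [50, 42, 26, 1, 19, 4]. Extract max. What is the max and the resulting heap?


Max = 50
Replace root with last, heapify down
Resulting heap: [42, 19, 26, 1, 4]


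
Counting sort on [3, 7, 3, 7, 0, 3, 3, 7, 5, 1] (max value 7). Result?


Count array: [1, 1, 0, 4, 0, 1, 0, 3]
Reconstruct: [0, 1, 3, 3, 3, 3, 5, 7, 7, 7]


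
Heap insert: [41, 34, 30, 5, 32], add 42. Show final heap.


Append 42: [41, 34, 30, 5, 32, 42]
Bubble up: swap idx 5(42) with idx 2(30); swap idx 2(42) with idx 0(41)
Result: [42, 34, 41, 5, 32, 30]


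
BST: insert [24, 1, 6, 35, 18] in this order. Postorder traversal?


Root = 24; build tree by BST insertion.
Postorder traversal: [18, 6, 1, 35, 24]


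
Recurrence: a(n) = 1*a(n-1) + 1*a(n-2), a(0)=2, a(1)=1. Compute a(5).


Build bottom-up:
...a(3)=4, a(4)=7, a(5)=1*7+1*4=11


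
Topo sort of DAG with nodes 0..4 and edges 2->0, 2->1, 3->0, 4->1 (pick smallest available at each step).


Kahn's algorithm, process smallest node first
Order: [2, 3, 0, 4, 1]


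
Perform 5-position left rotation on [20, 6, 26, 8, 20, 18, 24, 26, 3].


Left rotate by 5: [18, 24, 26, 3, 20, 6, 26, 8, 20]


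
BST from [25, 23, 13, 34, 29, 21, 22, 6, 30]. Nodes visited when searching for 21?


BST root = 25
Search for 21: compare at each node
Path: [25, 23, 13, 21]


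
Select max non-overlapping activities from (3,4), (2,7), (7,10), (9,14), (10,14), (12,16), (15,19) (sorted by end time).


Greedy: pick earliest-ending, then skip overlaps.
Selected (4 activities): [(3, 4), (7, 10), (10, 14), (15, 19)]


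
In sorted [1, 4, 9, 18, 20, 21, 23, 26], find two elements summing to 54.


Two pointers: lo=0, hi=7
No pair sums to 54


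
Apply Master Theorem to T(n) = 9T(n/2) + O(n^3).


a=9, b=2, c=3. log_2(9)=3.170 > c=3. Case 1: O(n^log_b(a)) = O(n^3.170)
Complexity: O(n^3.170)


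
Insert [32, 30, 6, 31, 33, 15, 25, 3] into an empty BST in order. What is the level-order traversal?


Root = 32; build tree by BST insertion.
Level-Order traversal: [32, 30, 33, 6, 31, 3, 15, 25]


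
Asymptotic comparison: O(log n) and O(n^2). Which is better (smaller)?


logarithmic grows slower than quadratic
O(log n) is asymptotically smaller; O(n^2) grows faster


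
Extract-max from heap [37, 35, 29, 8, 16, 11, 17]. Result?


Max = 37
Replace root with last, heapify down
Resulting heap: [35, 17, 29, 8, 16, 11]


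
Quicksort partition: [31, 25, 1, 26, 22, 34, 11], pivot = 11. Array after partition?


Elements <= 11 go left of pivot.
Result: [1, 11, 31, 26, 22, 34, 25], pivot at index 1


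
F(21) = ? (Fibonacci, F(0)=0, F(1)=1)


F(n)=F(n-1)+F(n-2)
...F(19)=4181, F(20)=6765, F(21)=10946


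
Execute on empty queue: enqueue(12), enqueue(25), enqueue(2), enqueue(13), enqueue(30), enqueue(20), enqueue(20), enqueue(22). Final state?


enqueue(12) -> [12]
enqueue(25) -> [12, 25]
enqueue(2) -> [12, 25, 2]
enqueue(13) -> [12, 25, 2, 13]
enqueue(30) -> [12, 25, 2, 13, 30]
enqueue(20) -> [12, 25, 2, 13, 30, 20]
enqueue(20) -> [12, 25, 2, 13, 30, 20, 20]
enqueue(22) -> [12, 25, 2, 13, 30, 20, 20, 22]
Final queue (front to back): [12, 25, 2, 13, 30, 20, 20, 22]


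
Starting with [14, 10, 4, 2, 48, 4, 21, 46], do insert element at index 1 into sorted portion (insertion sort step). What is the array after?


After one pass: [10, 14, 4, 2, 48, 4, 21, 46]


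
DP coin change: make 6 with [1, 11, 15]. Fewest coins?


dp[0]=0; dp[i]=1+min(dp[i-c] for c in coins)
...dp[1]=1, dp[2]=2, dp[3]=3, dp[4]=4, dp[5]=5, dp[6]=6
Minimum coins for 6 = 6


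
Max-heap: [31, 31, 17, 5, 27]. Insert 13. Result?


Append 13: [31, 31, 17, 5, 27, 13]
Bubble up: no swaps needed
Result: [31, 31, 17, 5, 27, 13]


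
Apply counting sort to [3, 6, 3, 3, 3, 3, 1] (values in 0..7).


Count array: [0, 1, 0, 5, 0, 0, 1, 0]
Reconstruct: [1, 3, 3, 3, 3, 3, 6]


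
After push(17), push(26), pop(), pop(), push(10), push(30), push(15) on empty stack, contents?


push(17) -> [17]
push(26) -> [17, 26]
pop() returns 26 -> [17]
pop() returns 17 -> []
push(10) -> [10]
push(30) -> [10, 30]
push(15) -> [10, 30, 15]
Final stack (bottom to top): [10, 30, 15]


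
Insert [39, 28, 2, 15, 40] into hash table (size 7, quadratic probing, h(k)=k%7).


Insertions: 39->slot 4; 28->slot 0; 2->slot 2; 15->slot 1; 40->slot 5
Table: [28, 15, 2, None, 39, 40, None]


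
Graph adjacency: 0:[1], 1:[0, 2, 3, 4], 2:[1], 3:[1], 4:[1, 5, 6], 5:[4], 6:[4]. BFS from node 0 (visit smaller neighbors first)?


BFS queue: start with [0]
Visit order: [0, 1, 2, 3, 4, 5, 6]


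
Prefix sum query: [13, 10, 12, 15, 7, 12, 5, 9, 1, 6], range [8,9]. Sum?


Prefix sums: [0, 13, 23, 35, 50, 57, 69, 74, 83, 84, 90]
Sum[8..9] = prefix[10] - prefix[8] = 90 - 83 = 7


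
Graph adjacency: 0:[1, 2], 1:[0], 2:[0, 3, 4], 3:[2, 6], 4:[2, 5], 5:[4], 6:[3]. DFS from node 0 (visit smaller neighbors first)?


DFS stack-based: start with [0]
Visit order: [0, 1, 2, 3, 6, 4, 5]


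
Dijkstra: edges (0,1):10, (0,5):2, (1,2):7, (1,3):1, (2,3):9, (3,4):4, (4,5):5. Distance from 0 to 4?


Dijkstra from 0:
Distances: {0: 0, 1: 10, 2: 17, 3: 11, 4: 7, 5: 2}
Shortest distance to 4 = 7, path = [0, 5, 4]


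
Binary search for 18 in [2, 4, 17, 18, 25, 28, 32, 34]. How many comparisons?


Search for 18:
[0,7] mid=3 arr[3]=18
Total: 1 comparisons


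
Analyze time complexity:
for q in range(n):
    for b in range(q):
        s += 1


Per nesting level: O(n) * O(n) [triangular over q] = O(n^2)
Complexity: O(n^2)


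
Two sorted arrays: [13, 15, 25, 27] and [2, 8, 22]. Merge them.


Compare heads, take smaller each step.
Merged: [2, 8, 13, 15, 22, 25, 27]


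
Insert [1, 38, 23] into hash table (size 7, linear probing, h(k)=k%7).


Insertions: 1->slot 1; 38->slot 3; 23->slot 2
Table: [None, 1, 23, 38, None, None, None]


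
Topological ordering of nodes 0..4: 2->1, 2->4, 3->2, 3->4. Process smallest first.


Kahn's algorithm, process smallest node first
Order: [0, 3, 2, 1, 4]


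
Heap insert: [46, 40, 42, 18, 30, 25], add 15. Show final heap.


Append 15: [46, 40, 42, 18, 30, 25, 15]
Bubble up: no swaps needed
Result: [46, 40, 42, 18, 30, 25, 15]


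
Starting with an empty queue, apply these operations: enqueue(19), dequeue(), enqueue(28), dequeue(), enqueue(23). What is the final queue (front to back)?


enqueue(19) -> [19]
dequeue() returns 19 -> []
enqueue(28) -> [28]
dequeue() returns 28 -> []
enqueue(23) -> [23]
Final queue (front to back): [23]


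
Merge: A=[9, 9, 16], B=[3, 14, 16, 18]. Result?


Compare heads, take smaller each step.
Merged: [3, 9, 9, 14, 16, 16, 18]


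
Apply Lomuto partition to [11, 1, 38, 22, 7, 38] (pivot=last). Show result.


Elements <= 38 go left of pivot.
Result: [11, 1, 38, 22, 7, 38], pivot at index 5


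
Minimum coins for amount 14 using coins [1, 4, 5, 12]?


dp[0]=0; dp[i]=1+min(dp[i-c] for c in coins)
...dp[9]=2, dp[10]=2, dp[11]=3, dp[12]=1, dp[13]=2, dp[14]=3
Minimum coins for 14 = 3


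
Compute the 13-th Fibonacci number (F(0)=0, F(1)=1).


F(n)=F(n-1)+F(n-2)
...F(11)=89, F(12)=144, F(13)=233


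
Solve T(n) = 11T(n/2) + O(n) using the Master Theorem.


a=11, b=2, c=1. log_2(11)=3.459 > c=1. Case 1: O(n^log_b(a)) = O(n^3.459)
Complexity: O(n^3.459)


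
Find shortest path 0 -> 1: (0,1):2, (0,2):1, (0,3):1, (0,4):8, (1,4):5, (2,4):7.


Dijkstra from 0:
Distances: {0: 0, 1: 2, 2: 1, 3: 1, 4: 7}
Shortest distance to 1 = 2, path = [0, 1]


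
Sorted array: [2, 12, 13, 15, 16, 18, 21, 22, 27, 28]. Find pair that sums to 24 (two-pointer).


Two pointers: lo=0, hi=9
Found pair: (2, 22) summing to 24


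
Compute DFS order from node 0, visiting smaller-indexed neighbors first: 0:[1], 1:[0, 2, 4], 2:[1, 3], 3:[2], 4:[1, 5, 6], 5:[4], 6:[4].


DFS stack-based: start with [0]
Visit order: [0, 1, 2, 3, 4, 5, 6]


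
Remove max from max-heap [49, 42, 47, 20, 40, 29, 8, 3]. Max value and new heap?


Max = 49
Replace root with last, heapify down
Resulting heap: [47, 42, 29, 20, 40, 3, 8]


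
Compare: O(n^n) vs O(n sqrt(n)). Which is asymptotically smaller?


n^1.5 grows slower than n^n
O(n sqrt(n)) is asymptotically smaller; O(n^n) grows faster


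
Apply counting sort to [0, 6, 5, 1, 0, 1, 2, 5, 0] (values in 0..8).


Count array: [3, 2, 1, 0, 0, 2, 1, 0, 0]
Reconstruct: [0, 0, 0, 1, 1, 2, 5, 5, 6]


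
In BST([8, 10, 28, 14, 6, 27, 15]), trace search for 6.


BST root = 8
Search for 6: compare at each node
Path: [8, 6]


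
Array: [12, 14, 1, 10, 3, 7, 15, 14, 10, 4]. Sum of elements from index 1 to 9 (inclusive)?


Prefix sums: [0, 12, 26, 27, 37, 40, 47, 62, 76, 86, 90]
Sum[1..9] = prefix[10] - prefix[1] = 90 - 12 = 78


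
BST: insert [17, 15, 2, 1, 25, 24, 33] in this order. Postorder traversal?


Root = 17; build tree by BST insertion.
Postorder traversal: [1, 2, 15, 24, 33, 25, 17]


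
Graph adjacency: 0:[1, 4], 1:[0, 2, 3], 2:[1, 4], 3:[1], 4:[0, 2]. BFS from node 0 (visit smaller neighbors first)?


BFS queue: start with [0]
Visit order: [0, 1, 4, 2, 3]


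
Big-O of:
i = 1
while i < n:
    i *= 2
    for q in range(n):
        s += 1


Per nesting level: O(log n) * O(n) = O(n log n)
Complexity: O(n log n)


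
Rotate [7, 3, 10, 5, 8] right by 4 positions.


Right rotate by 4: [3, 10, 5, 8, 7]


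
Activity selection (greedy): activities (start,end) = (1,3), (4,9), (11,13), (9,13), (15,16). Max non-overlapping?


Greedy: pick earliest-ending, then skip overlaps.
Selected (4 activities): [(1, 3), (4, 9), (11, 13), (15, 16)]


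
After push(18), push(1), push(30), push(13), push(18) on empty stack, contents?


push(18) -> [18]
push(1) -> [18, 1]
push(30) -> [18, 1, 30]
push(13) -> [18, 1, 30, 13]
push(18) -> [18, 1, 30, 13, 18]
Final stack (bottom to top): [18, 1, 30, 13, 18]


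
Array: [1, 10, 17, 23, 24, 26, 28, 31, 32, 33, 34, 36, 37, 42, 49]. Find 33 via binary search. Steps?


Search for 33:
[0,14] mid=7 arr[7]=31
[8,14] mid=11 arr[11]=36
[8,10] mid=9 arr[9]=33
Total: 3 comparisons


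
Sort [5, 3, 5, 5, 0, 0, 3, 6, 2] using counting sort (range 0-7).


Count array: [2, 0, 1, 2, 0, 3, 1, 0]
Reconstruct: [0, 0, 2, 3, 3, 5, 5, 5, 6]


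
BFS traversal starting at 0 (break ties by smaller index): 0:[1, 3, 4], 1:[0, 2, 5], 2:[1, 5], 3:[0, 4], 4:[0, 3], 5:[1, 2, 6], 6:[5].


BFS queue: start with [0]
Visit order: [0, 1, 3, 4, 2, 5, 6]


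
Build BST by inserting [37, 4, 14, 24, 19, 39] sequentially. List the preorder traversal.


Root = 37; build tree by BST insertion.
Preorder traversal: [37, 4, 14, 24, 19, 39]


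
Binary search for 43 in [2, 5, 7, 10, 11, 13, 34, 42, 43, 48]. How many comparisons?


Search for 43:
[0,9] mid=4 arr[4]=11
[5,9] mid=7 arr[7]=42
[8,9] mid=8 arr[8]=43
Total: 3 comparisons


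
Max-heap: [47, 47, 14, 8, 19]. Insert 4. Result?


Append 4: [47, 47, 14, 8, 19, 4]
Bubble up: no swaps needed
Result: [47, 47, 14, 8, 19, 4]


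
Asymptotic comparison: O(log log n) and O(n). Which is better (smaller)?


double-logarithmic grows slower than linear
O(log log n) is asymptotically smaller; O(n) grows faster


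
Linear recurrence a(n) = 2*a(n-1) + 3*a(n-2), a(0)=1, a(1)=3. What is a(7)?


Build bottom-up:
...a(5)=243, a(6)=729, a(7)=2*729+3*243=2187


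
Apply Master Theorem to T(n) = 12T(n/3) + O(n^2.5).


a=12, b=3, c=2.5. log_3(12)=2.262 < c=2.5. Case 3: O(n^c) = O(n^2.500)
Complexity: O(n^2.500)


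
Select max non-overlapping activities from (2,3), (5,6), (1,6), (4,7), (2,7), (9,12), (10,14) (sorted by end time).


Greedy: pick earliest-ending, then skip overlaps.
Selected (3 activities): [(2, 3), (5, 6), (9, 12)]


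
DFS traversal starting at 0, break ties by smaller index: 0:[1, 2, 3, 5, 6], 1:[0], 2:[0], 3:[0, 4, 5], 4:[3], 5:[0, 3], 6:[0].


DFS stack-based: start with [0]
Visit order: [0, 1, 2, 3, 4, 5, 6]


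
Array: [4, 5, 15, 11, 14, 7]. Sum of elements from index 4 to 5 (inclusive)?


Prefix sums: [0, 4, 9, 24, 35, 49, 56]
Sum[4..5] = prefix[6] - prefix[4] = 56 - 35 = 21


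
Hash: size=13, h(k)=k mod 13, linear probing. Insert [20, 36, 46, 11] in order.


Insertions: 20->slot 7; 36->slot 10; 46->slot 8; 11->slot 11
Table: [None, None, None, None, None, None, None, 20, 46, None, 36, 11, None]


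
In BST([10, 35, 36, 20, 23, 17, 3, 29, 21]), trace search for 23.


BST root = 10
Search for 23: compare at each node
Path: [10, 35, 20, 23]


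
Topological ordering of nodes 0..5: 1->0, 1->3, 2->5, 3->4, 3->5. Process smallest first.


Kahn's algorithm, process smallest node first
Order: [1, 0, 2, 3, 4, 5]


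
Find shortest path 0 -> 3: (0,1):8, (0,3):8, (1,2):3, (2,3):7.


Dijkstra from 0:
Distances: {0: 0, 1: 8, 2: 11, 3: 8}
Shortest distance to 3 = 8, path = [0, 3]


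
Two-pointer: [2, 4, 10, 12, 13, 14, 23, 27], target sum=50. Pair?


Two pointers: lo=0, hi=7
Found pair: (23, 27) summing to 50


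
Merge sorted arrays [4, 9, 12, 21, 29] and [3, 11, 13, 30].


Compare heads, take smaller each step.
Merged: [3, 4, 9, 11, 12, 13, 21, 29, 30]


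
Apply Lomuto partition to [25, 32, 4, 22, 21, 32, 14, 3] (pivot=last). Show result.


Elements <= 3 go left of pivot.
Result: [3, 32, 4, 22, 21, 32, 14, 25], pivot at index 0


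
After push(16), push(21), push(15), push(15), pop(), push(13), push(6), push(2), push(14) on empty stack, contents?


push(16) -> [16]
push(21) -> [16, 21]
push(15) -> [16, 21, 15]
push(15) -> [16, 21, 15, 15]
pop() returns 15 -> [16, 21, 15]
push(13) -> [16, 21, 15, 13]
push(6) -> [16, 21, 15, 13, 6]
push(2) -> [16, 21, 15, 13, 6, 2]
push(14) -> [16, 21, 15, 13, 6, 2, 14]
Final stack (bottom to top): [16, 21, 15, 13, 6, 2, 14]


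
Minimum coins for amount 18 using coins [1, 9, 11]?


dp[0]=0; dp[i]=1+min(dp[i-c] for c in coins)
...dp[13]=3, dp[14]=4, dp[15]=5, dp[16]=6, dp[17]=7, dp[18]=2
Minimum coins for 18 = 2


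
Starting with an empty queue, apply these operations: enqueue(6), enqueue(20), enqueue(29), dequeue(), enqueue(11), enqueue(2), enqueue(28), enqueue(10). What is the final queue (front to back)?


enqueue(6) -> [6]
enqueue(20) -> [6, 20]
enqueue(29) -> [6, 20, 29]
dequeue() returns 6 -> [20, 29]
enqueue(11) -> [20, 29, 11]
enqueue(2) -> [20, 29, 11, 2]
enqueue(28) -> [20, 29, 11, 2, 28]
enqueue(10) -> [20, 29, 11, 2, 28, 10]
Final queue (front to back): [20, 29, 11, 2, 28, 10]


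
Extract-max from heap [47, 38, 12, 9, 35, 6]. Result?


Max = 47
Replace root with last, heapify down
Resulting heap: [38, 35, 12, 9, 6]


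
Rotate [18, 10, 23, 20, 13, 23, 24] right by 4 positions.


Right rotate by 4: [20, 13, 23, 24, 18, 10, 23]


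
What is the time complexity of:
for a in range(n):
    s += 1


Per nesting level: O(n) = O(n)
Complexity: O(n)


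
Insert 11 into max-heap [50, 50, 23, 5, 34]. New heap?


Append 11: [50, 50, 23, 5, 34, 11]
Bubble up: no swaps needed
Result: [50, 50, 23, 5, 34, 11]


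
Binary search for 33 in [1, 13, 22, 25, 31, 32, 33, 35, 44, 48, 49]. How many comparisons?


Search for 33:
[0,10] mid=5 arr[5]=32
[6,10] mid=8 arr[8]=44
[6,7] mid=6 arr[6]=33
Total: 3 comparisons


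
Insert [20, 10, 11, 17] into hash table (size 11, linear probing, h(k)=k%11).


Insertions: 20->slot 9; 10->slot 10; 11->slot 0; 17->slot 6
Table: [11, None, None, None, None, None, 17, None, None, 20, 10]


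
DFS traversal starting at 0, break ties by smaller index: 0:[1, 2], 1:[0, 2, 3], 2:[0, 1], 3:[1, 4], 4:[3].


DFS stack-based: start with [0]
Visit order: [0, 1, 2, 3, 4]


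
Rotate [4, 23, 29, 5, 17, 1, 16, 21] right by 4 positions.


Right rotate by 4: [17, 1, 16, 21, 4, 23, 29, 5]


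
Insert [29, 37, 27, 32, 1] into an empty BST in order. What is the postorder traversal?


Root = 29; build tree by BST insertion.
Postorder traversal: [1, 27, 32, 37, 29]


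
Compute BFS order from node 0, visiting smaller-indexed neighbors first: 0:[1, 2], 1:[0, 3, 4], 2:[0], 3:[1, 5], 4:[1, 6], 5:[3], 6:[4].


BFS queue: start with [0]
Visit order: [0, 1, 2, 3, 4, 5, 6]


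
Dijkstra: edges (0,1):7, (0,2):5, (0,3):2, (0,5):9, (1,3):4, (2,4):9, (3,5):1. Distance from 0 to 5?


Dijkstra from 0:
Distances: {0: 0, 1: 6, 2: 5, 3: 2, 4: 14, 5: 3}
Shortest distance to 5 = 3, path = [0, 3, 5]


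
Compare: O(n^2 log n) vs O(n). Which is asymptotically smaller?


linear grows slower than n^2 log n
O(n) is asymptotically smaller; O(n^2 log n) grows faster


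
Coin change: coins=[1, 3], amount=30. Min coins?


dp[0]=0; dp[i]=1+min(dp[i-c] for c in coins)
...dp[25]=9, dp[26]=10, dp[27]=9, dp[28]=10, dp[29]=11, dp[30]=10
Minimum coins for 30 = 10


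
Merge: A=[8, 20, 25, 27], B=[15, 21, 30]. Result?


Compare heads, take smaller each step.
Merged: [8, 15, 20, 21, 25, 27, 30]


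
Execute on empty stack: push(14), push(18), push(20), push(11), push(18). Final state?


push(14) -> [14]
push(18) -> [14, 18]
push(20) -> [14, 18, 20]
push(11) -> [14, 18, 20, 11]
push(18) -> [14, 18, 20, 11, 18]
Final stack (bottom to top): [14, 18, 20, 11, 18]


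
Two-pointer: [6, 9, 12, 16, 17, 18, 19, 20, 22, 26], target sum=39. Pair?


Two pointers: lo=0, hi=9
Found pair: (17, 22) summing to 39


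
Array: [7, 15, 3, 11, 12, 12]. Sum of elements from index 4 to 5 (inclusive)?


Prefix sums: [0, 7, 22, 25, 36, 48, 60]
Sum[4..5] = prefix[6] - prefix[4] = 60 - 36 = 24


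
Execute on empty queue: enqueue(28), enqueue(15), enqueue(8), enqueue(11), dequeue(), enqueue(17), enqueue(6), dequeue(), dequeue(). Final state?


enqueue(28) -> [28]
enqueue(15) -> [28, 15]
enqueue(8) -> [28, 15, 8]
enqueue(11) -> [28, 15, 8, 11]
dequeue() returns 28 -> [15, 8, 11]
enqueue(17) -> [15, 8, 11, 17]
enqueue(6) -> [15, 8, 11, 17, 6]
dequeue() returns 15 -> [8, 11, 17, 6]
dequeue() returns 8 -> [11, 17, 6]
Final queue (front to back): [11, 17, 6]


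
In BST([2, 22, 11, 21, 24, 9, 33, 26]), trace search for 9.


BST root = 2
Search for 9: compare at each node
Path: [2, 22, 11, 9]


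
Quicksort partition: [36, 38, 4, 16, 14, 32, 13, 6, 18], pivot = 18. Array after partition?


Elements <= 18 go left of pivot.
Result: [4, 16, 14, 13, 6, 18, 38, 36, 32], pivot at index 5


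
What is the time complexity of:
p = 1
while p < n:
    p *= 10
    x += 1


Per nesting level: O(log n) = O(log n)
Complexity: O(log n)


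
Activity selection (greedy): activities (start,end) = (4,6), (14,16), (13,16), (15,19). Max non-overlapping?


Greedy: pick earliest-ending, then skip overlaps.
Selected (2 activities): [(4, 6), (14, 16)]


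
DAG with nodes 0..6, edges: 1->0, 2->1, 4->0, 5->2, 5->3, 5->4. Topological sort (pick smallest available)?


Kahn's algorithm, process smallest node first
Order: [5, 2, 1, 3, 4, 0, 6]


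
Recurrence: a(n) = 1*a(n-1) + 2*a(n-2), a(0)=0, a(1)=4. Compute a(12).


Build bottom-up:
...a(10)=1364, a(11)=2732, a(12)=1*2732+2*1364=5460


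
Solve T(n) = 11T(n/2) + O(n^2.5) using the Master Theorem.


a=11, b=2, c=2.5. log_2(11)=3.459 > c=2.5. Case 1: O(n^log_b(a)) = O(n^3.459)
Complexity: O(n^3.459)


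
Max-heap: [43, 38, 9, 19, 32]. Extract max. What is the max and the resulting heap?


Max = 43
Replace root with last, heapify down
Resulting heap: [38, 32, 9, 19]


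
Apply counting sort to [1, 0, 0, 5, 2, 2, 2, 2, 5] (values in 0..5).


Count array: [2, 1, 4, 0, 0, 2]
Reconstruct: [0, 0, 1, 2, 2, 2, 2, 5, 5]


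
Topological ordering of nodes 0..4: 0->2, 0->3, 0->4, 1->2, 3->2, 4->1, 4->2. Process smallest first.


Kahn's algorithm, process smallest node first
Order: [0, 3, 4, 1, 2]


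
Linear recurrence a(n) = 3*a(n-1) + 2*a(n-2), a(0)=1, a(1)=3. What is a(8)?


Build bottom-up:
...a(6)=1763, a(7)=6279, a(8)=3*6279+2*1763=22363


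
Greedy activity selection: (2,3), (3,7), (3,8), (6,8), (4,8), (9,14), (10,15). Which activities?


Greedy: pick earliest-ending, then skip overlaps.
Selected (3 activities): [(2, 3), (3, 7), (9, 14)]


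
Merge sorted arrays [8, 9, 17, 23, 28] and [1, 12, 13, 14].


Compare heads, take smaller each step.
Merged: [1, 8, 9, 12, 13, 14, 17, 23, 28]


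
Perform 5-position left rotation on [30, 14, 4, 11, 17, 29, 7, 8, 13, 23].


Left rotate by 5: [29, 7, 8, 13, 23, 30, 14, 4, 11, 17]


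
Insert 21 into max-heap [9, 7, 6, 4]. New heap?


Append 21: [9, 7, 6, 4, 21]
Bubble up: swap idx 4(21) with idx 1(7); swap idx 1(21) with idx 0(9)
Result: [21, 9, 6, 4, 7]


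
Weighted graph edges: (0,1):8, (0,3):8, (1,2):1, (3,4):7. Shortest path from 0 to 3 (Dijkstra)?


Dijkstra from 0:
Distances: {0: 0, 1: 8, 2: 9, 3: 8, 4: 15}
Shortest distance to 3 = 8, path = [0, 3]


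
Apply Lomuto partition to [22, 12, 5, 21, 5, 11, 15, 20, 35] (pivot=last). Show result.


Elements <= 35 go left of pivot.
Result: [22, 12, 5, 21, 5, 11, 15, 20, 35], pivot at index 8


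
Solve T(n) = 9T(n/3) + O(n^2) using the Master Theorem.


a=9, b=3, c=2. log_3(9)=2 = c=2. Case 2: O(n^c log n) = O(n^2 log n)
Complexity: O(n^2 log n)


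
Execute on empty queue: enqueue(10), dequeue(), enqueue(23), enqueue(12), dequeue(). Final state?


enqueue(10) -> [10]
dequeue() returns 10 -> []
enqueue(23) -> [23]
enqueue(12) -> [23, 12]
dequeue() returns 23 -> [12]
Final queue (front to back): [12]


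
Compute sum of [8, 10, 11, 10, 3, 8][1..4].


Prefix sums: [0, 8, 18, 29, 39, 42, 50]
Sum[1..4] = prefix[5] - prefix[1] = 42 - 8 = 34


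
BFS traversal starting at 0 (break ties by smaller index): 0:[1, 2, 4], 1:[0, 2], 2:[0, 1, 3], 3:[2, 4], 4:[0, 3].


BFS queue: start with [0]
Visit order: [0, 1, 2, 4, 3]


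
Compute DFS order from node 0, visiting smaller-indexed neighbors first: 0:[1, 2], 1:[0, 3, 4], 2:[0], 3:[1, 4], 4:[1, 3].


DFS stack-based: start with [0]
Visit order: [0, 1, 3, 4, 2]


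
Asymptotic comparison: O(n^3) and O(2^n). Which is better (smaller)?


cubic grows slower than exponential
O(n^3) is asymptotically smaller; O(2^n) grows faster


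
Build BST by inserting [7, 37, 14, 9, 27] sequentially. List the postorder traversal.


Root = 7; build tree by BST insertion.
Postorder traversal: [9, 27, 14, 37, 7]


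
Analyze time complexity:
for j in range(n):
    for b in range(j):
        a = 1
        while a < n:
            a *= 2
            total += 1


Per nesting level: O(n) * O(n) [triangular over j] * O(log n) = O(n^2 log n)
Complexity: O(n^2 log n)


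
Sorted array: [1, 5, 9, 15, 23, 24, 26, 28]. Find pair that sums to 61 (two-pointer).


Two pointers: lo=0, hi=7
No pair sums to 61


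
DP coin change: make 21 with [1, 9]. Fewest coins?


dp[0]=0; dp[i]=1+min(dp[i-c] for c in coins)
...dp[16]=8, dp[17]=9, dp[18]=2, dp[19]=3, dp[20]=4, dp[21]=5
Minimum coins for 21 = 5


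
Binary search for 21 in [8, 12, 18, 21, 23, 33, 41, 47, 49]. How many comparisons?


Search for 21:
[0,8] mid=4 arr[4]=23
[0,3] mid=1 arr[1]=12
[2,3] mid=2 arr[2]=18
[3,3] mid=3 arr[3]=21
Total: 4 comparisons


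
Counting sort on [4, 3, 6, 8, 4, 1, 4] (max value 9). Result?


Count array: [0, 1, 0, 1, 3, 0, 1, 0, 1, 0]
Reconstruct: [1, 3, 4, 4, 4, 6, 8]


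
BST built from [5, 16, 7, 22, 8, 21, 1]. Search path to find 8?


BST root = 5
Search for 8: compare at each node
Path: [5, 16, 7, 8]


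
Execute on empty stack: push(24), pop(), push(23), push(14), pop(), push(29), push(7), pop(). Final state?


push(24) -> [24]
pop() returns 24 -> []
push(23) -> [23]
push(14) -> [23, 14]
pop() returns 14 -> [23]
push(29) -> [23, 29]
push(7) -> [23, 29, 7]
pop() returns 7 -> [23, 29]
Final stack (bottom to top): [23, 29]


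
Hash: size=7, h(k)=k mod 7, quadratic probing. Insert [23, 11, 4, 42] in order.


Insertions: 23->slot 2; 11->slot 4; 4->slot 5; 42->slot 0
Table: [42, None, 23, None, 11, 4, None]


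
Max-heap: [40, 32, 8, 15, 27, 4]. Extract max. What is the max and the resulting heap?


Max = 40
Replace root with last, heapify down
Resulting heap: [32, 27, 8, 15, 4]


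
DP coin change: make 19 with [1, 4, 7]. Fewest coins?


dp[0]=0; dp[i]=1+min(dp[i-c] for c in coins)
...dp[14]=2, dp[15]=3, dp[16]=4, dp[17]=5, dp[18]=3, dp[19]=4
Minimum coins for 19 = 4


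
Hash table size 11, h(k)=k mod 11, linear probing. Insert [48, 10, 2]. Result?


Insertions: 48->slot 4; 10->slot 10; 2->slot 2
Table: [None, None, 2, None, 48, None, None, None, None, None, 10]


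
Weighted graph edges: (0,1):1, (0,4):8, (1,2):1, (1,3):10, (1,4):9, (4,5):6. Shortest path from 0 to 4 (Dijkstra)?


Dijkstra from 0:
Distances: {0: 0, 1: 1, 2: 2, 3: 11, 4: 8, 5: 14}
Shortest distance to 4 = 8, path = [0, 4]


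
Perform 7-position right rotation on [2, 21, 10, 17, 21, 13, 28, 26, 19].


Right rotate by 7: [10, 17, 21, 13, 28, 26, 19, 2, 21]


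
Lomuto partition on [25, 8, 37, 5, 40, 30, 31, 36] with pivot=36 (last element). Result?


Elements <= 36 go left of pivot.
Result: [25, 8, 5, 30, 31, 36, 40, 37], pivot at index 5


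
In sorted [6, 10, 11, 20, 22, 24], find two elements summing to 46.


Two pointers: lo=0, hi=5
Found pair: (22, 24) summing to 46


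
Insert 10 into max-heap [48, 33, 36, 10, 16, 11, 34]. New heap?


Append 10: [48, 33, 36, 10, 16, 11, 34, 10]
Bubble up: no swaps needed
Result: [48, 33, 36, 10, 16, 11, 34, 10]


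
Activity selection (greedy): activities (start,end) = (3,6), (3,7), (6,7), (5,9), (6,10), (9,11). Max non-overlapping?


Greedy: pick earliest-ending, then skip overlaps.
Selected (3 activities): [(3, 6), (6, 7), (9, 11)]


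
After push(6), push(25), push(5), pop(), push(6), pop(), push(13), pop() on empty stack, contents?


push(6) -> [6]
push(25) -> [6, 25]
push(5) -> [6, 25, 5]
pop() returns 5 -> [6, 25]
push(6) -> [6, 25, 6]
pop() returns 6 -> [6, 25]
push(13) -> [6, 25, 13]
pop() returns 13 -> [6, 25]
Final stack (bottom to top): [6, 25]


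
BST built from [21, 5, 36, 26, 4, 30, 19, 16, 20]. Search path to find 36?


BST root = 21
Search for 36: compare at each node
Path: [21, 36]


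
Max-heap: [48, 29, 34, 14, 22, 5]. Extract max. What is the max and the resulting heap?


Max = 48
Replace root with last, heapify down
Resulting heap: [34, 29, 5, 14, 22]


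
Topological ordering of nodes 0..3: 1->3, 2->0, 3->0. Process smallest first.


Kahn's algorithm, process smallest node first
Order: [1, 2, 3, 0]


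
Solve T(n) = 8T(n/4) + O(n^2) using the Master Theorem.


a=8, b=4, c=2. log_4(8)=1.5 < c=2. Case 3: O(n^c) = O(n^2)
Complexity: O(n^2)


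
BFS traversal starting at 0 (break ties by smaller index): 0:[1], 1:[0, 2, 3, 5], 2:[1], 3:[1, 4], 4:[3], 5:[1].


BFS queue: start with [0]
Visit order: [0, 1, 2, 3, 5, 4]
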